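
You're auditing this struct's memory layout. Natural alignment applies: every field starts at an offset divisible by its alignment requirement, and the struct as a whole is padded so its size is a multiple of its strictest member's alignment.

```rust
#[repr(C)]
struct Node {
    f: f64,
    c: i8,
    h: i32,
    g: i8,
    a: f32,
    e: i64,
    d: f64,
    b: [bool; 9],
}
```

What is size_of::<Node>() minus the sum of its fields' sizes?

f at 0 (size 8, align 8) → ends 8
c at 8 (size 1, align 1) → ends 9
pad 3 to align 4 for h
h at 12 (size 4, align 4) → ends 16
g at 16 (size 1, align 1) → ends 17
pad 3 to align 4 for a
a at 20 (size 4, align 4) → ends 24
e at 24 (size 8, align 8) → ends 32
d at 32 (size 8, align 8) → ends 40
b at 40 (size 9, align 1) → ends 49
tail pad 7 to reach multiple of 8
total 56 bytes, alignment 8
data bytes 43, size 56 → padding 13

13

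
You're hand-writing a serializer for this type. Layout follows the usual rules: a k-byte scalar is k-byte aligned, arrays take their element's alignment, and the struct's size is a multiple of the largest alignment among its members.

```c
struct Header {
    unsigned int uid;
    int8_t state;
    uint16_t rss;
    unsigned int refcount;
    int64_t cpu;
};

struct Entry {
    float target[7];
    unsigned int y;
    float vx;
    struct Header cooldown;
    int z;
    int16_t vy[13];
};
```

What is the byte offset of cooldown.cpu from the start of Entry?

56

Header: uid at 0 (size 4, align 4) → ends 4; state at 4 (size 1, align 1) → ends 5; pad 1 to align 2 for rss; rss at 6 (size 2, align 2) → ends 8; refcount at 8 (size 4, align 4) → ends 12; pad 4 to align 8 for cpu; cpu at 16 (size 8, align 8) → ends 24; total 24 bytes, alignment 8
target at 0 (size 28, align 4) → ends 28
y at 28 (size 4, align 4) → ends 32
vx at 32 (size 4, align 4) → ends 36
pad 4 to align 8 for cooldown
cooldown at 40 (size 24, align 8) → ends 64
within Header: cpu at 16
40 + 16 = 56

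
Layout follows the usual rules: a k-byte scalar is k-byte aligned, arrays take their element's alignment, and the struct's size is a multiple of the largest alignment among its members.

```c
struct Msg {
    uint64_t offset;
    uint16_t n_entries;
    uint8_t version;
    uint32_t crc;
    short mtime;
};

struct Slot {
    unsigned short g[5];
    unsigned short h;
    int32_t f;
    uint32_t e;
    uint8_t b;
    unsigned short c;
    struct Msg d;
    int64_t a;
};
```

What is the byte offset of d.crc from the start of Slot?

36

Msg: 0..8  offset  (8B, 8-aligned); 8..10  n_entries  (2B, 2-aligned); 10..11  version  (1B, 1-aligned); 11..12  -- padding (1B); 12..16  crc  (4B, 4-aligned); 16..18  mtime  (2B, 2-aligned); 18..24  -- tail padding (6B); sizeof = 24, alignof = 8
0..10  g  (10B, 2-aligned)
10..12  h  (2B, 2-aligned)
12..16  f  (4B, 4-aligned)
16..20  e  (4B, 4-aligned)
20..21  b  (1B, 1-aligned)
21..22  -- padding (1B)
22..24  c  (2B, 2-aligned)
24..48  d  (24B, 8-aligned)
within Msg: crc at 12
24 + 12 = 36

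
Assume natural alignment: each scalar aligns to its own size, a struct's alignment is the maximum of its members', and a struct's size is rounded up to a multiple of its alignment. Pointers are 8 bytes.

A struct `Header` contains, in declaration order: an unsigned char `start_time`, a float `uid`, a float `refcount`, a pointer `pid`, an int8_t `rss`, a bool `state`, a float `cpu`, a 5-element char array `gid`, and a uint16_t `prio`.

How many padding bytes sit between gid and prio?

start_time at 0 (size 1, align 1) → ends 1
pad 3 to align 4 for uid
uid at 4 (size 4, align 4) → ends 8
refcount at 8 (size 4, align 4) → ends 12
pad 4 to align 8 for pid
pid at 16 (size 8, align 8) → ends 24
rss at 24 (size 1, align 1) → ends 25
state at 25 (size 1, align 1) → ends 26
pad 2 to align 4 for cpu
cpu at 28 (size 4, align 4) → ends 32
gid at 32 (size 5, align 1) → ends 37
pad 1 to align 2 for prio
prio at 38 (size 2, align 2) → ends 40

1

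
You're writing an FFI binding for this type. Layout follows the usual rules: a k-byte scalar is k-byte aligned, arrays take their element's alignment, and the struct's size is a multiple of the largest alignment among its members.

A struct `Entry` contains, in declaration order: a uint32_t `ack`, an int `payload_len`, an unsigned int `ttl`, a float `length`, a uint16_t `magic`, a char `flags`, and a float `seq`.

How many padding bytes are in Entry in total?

ack at 0 (size 4, align 4) → ends 4
payload_len at 4 (size 4, align 4) → ends 8
ttl at 8 (size 4, align 4) → ends 12
length at 12 (size 4, align 4) → ends 16
magic at 16 (size 2, align 2) → ends 18
flags at 18 (size 1, align 1) → ends 19
pad 1 to align 4 for seq
seq at 20 (size 4, align 4) → ends 24
total 24 bytes, alignment 4
data bytes 23, size 24 → padding 1

1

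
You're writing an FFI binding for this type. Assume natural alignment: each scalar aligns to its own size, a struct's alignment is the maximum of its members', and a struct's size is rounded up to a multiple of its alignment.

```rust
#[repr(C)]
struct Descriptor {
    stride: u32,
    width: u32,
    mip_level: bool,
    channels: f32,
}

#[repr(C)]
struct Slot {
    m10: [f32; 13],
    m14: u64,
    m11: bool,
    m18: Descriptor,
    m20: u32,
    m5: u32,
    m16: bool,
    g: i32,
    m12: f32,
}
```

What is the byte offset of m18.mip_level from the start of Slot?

Descriptor: @0: stride [4B, align 4] → 4; @4: width [4B, align 4] → 8; @8: mip_level [1B, align 1] → 9; +3 pad (align 4); @12: channels [4B, align 4] → 16; size 16, align 4
@0: m10 [52B, align 4] → 52
+4 pad (align 8)
@56: m14 [8B, align 8] → 64
@64: m11 [1B, align 1] → 65
+3 pad (align 4)
@68: m18 [16B, align 4] → 84
within Descriptor: mip_level at 8
68 + 8 = 76

76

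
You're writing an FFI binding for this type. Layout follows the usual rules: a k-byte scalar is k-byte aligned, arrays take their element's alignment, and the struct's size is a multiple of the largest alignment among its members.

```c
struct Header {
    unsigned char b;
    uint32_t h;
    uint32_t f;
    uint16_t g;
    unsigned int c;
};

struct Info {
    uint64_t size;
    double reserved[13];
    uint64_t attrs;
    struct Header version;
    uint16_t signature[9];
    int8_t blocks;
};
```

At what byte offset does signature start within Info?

Header: @0: b [1B, align 1] → 1; +3 pad (align 4); @4: h [4B, align 4] → 8; @8: f [4B, align 4] → 12; @12: g [2B, align 2] → 14; +2 pad (align 4); @16: c [4B, align 4] → 20; size 20, align 4
@0: size [8B, align 8] → 8
@8: reserved [104B, align 8] → 112
@112: attrs [8B, align 8] → 120
@120: version [20B, align 4] → 140
@140: signature [18B, align 2] → 158

140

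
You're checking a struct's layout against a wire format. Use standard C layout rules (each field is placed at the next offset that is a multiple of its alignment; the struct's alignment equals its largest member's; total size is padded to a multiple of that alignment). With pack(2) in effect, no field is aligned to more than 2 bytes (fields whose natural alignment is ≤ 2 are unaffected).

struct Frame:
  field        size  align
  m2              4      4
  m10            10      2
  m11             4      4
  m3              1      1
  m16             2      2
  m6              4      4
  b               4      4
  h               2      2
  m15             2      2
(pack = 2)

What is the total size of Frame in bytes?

34 bytes

@0: m2 [4B, align 2] → 4
@4: m10 [10B, align 2] → 14
@14: m11 [4B, align 2] → 18
@18: m3 [1B, align 1] → 19
+1 pad (align 2)
@20: m16 [2B, align 2] → 22
@22: m6 [4B, align 2] → 26
@26: b [4B, align 2] → 30
@30: h [2B, align 2] → 32
@32: m15 [2B, align 2] → 34
size 34, align 2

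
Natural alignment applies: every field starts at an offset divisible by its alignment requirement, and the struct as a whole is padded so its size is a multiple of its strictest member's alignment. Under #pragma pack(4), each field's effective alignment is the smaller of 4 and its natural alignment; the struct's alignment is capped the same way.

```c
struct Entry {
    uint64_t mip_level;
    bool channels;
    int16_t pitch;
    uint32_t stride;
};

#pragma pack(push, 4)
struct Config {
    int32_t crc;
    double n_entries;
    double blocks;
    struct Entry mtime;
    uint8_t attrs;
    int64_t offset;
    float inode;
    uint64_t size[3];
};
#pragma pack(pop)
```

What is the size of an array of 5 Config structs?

Entry: @0: mip_level [8B, align 8] → 8; @8: channels [1B, align 1] → 9; +1 pad (align 2); @10: pitch [2B, align 2] → 12; @12: stride [4B, align 4] → 16; size 16, align 8
@0: crc [4B, align 4] → 4
@4: n_entries [8B, align 4] → 12
@12: blocks [8B, align 4] → 20
@20: mtime [16B, align 4] → 36
@36: attrs [1B, align 1] → 37
+3 pad (align 4)
@40: offset [8B, align 4] → 48
@48: inode [4B, align 4] → 52
@52: size [24B, align 4] → 76
size 76, align 4
array of 5: 5 × 76 = 380

380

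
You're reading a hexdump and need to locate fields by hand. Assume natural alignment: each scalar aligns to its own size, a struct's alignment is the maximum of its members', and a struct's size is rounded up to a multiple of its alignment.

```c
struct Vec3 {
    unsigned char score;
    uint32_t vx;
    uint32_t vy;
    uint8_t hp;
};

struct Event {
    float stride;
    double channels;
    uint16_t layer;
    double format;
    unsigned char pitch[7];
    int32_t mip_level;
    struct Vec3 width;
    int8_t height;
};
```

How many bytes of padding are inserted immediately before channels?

Vec3: @0: score [1B, align 1] → 1; +3 pad (align 4); @4: vx [4B, align 4] → 8; @8: vy [4B, align 4] → 12; @12: hp [1B, align 1] → 13; +3 tail pad (align 4); size 16, align 4
@0: stride [4B, align 4] → 4
+4 pad (align 8)
@8: channels [8B, align 8] → 16

4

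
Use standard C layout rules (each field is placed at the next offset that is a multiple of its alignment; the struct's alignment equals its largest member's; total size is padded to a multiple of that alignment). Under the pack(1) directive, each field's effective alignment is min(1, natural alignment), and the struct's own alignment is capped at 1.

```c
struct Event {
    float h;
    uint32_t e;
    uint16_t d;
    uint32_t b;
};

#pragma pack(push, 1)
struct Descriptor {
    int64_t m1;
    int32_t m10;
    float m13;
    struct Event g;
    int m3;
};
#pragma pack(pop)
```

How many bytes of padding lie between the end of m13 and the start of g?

0

Event: 0..4  h  (4B, 4-aligned); 4..8  e  (4B, 4-aligned); 8..10  d  (2B, 2-aligned); 10..12  -- padding (2B); 12..16  b  (4B, 4-aligned); sizeof = 16, alignof = 4
0..8  m1  (8B, 1-aligned)
8..12  m10  (4B, 1-aligned)
12..16  m13  (4B, 1-aligned)
16..32  g  (16B, 1-aligned)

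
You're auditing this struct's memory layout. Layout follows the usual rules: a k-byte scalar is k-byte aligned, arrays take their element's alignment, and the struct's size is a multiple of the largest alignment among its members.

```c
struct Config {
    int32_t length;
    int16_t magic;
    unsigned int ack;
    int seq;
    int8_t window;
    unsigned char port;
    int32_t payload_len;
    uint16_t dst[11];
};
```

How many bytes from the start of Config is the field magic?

@0: length [4B, align 4] → 4
@4: magic [2B, align 2] → 6

4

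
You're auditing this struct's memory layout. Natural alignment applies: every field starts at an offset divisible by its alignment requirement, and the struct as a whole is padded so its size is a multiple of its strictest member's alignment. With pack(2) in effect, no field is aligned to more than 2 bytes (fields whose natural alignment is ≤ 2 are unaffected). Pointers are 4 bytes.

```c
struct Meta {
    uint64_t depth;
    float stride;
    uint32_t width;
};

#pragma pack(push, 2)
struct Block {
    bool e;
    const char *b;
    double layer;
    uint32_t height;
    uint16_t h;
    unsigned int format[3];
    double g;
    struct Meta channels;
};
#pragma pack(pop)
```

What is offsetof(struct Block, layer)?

6

Meta: depth at 0 (size 8, align 8) → ends 8; stride at 8 (size 4, align 4) → ends 12; width at 12 (size 4, align 4) → ends 16; total 16 bytes, alignment 8
e at 0 (size 1, align 1) → ends 1
pad 1 to align 2 for b
b at 2 (size 4, align 2) → ends 6
layer at 6 (size 8, align 2) → ends 14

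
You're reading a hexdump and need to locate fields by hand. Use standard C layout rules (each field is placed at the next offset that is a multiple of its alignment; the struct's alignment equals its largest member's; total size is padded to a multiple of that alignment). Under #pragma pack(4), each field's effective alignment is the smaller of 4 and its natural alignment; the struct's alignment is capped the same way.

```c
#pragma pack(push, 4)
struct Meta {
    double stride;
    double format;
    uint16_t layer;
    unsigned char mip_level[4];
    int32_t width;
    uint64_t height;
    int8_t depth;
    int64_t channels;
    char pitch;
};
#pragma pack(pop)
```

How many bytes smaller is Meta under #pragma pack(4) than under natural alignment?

12

natural layout:
  stride at 0 (size 8, align 8) → ends 8
  format at 8 (size 8, align 8) → ends 16
  layer at 16 (size 2, align 2) → ends 18
  mip_level at 18 (size 4, align 1) → ends 22
  pad 2 to align 4 for width
  width at 24 (size 4, align 4) → ends 28
  pad 4 to align 8 for height
  height at 32 (size 8, align 8) → ends 40
  depth at 40 (size 1, align 1) → ends 41
  pad 7 to align 8 for channels
  channels at 48 (size 8, align 8) → ends 56
  pitch at 56 (size 1, align 1) → ends 57
  tail pad 7 to reach multiple of 8
  total 64 bytes, alignment 8
packed(4) layout:
  stride at 0 (size 8, align 4) → ends 8
  format at 8 (size 8, align 4) → ends 16
  layer at 16 (size 2, align 2) → ends 18
  mip_level at 18 (size 4, align 1) → ends 22
  pad 2 to align 4 for width
  width at 24 (size 4, align 4) → ends 28
  height at 28 (size 8, align 4) → ends 36
  depth at 36 (size 1, align 1) → ends 37
  pad 3 to align 4 for channels
  channels at 40 (size 8, align 4) → ends 48
  pitch at 48 (size 1, align 1) → ends 49
  tail pad 3 to reach multiple of 4
  total 52 bytes, alignment 4
64 − 52 = 12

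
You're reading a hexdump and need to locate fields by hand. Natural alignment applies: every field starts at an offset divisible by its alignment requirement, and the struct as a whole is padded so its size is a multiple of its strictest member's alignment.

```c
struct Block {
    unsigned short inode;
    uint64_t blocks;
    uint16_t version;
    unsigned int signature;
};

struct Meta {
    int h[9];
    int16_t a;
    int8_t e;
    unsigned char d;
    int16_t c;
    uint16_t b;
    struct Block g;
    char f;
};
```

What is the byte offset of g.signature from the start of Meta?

Block: 0..2  inode  (2B, 2-aligned); 2..8  -- padding (6B); 8..16  blocks  (8B, 8-aligned); 16..18  version  (2B, 2-aligned); 18..20  -- padding (2B); 20..24  signature  (4B, 4-aligned); sizeof = 24, alignof = 8
0..36  h  (36B, 4-aligned)
36..38  a  (2B, 2-aligned)
38..39  e  (1B, 1-aligned)
39..40  d  (1B, 1-aligned)
40..42  c  (2B, 2-aligned)
42..44  b  (2B, 2-aligned)
44..48  -- padding (4B)
48..72  g  (24B, 8-aligned)
within Block: signature at 20
48 + 20 = 68

68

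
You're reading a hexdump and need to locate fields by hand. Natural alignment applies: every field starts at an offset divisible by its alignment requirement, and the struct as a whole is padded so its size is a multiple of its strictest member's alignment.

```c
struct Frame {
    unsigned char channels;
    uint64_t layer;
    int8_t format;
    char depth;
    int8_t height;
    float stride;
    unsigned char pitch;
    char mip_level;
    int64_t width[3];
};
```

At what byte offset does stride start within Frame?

20

0..1  channels  (1B, 1-aligned)
1..8  -- padding (7B)
8..16  layer  (8B, 8-aligned)
16..17  format  (1B, 1-aligned)
17..18  depth  (1B, 1-aligned)
18..19  height  (1B, 1-aligned)
19..20  -- padding (1B)
20..24  stride  (4B, 4-aligned)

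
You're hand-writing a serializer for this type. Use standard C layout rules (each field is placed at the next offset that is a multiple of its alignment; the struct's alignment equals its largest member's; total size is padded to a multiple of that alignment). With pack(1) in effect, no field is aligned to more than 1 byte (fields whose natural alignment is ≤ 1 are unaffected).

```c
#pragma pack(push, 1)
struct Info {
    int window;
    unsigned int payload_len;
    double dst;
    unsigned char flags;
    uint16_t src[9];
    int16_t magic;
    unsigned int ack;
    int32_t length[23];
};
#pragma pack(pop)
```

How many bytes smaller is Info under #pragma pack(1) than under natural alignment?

3

natural layout:
  @0: window [4B, align 4] → 4
  @4: payload_len [4B, align 4] → 8
  @8: dst [8B, align 8] → 16
  @16: flags [1B, align 1] → 17
  +1 pad (align 2)
  @18: src [18B, align 2] → 36
  @36: magic [2B, align 2] → 38
  +2 pad (align 4)
  @40: ack [4B, align 4] → 44
  @44: length [92B, align 4] → 136
  size 136, align 8
packed(1) layout:
  @0: window [4B, align 1] → 4
  @4: payload_len [4B, align 1] → 8
  @8: dst [8B, align 1] → 16
  @16: flags [1B, align 1] → 17
  @17: src [18B, align 1] → 35
  @35: magic [2B, align 1] → 37
  @37: ack [4B, align 1] → 41
  @41: length [92B, align 1] → 133
  size 133, align 1
136 − 133 = 3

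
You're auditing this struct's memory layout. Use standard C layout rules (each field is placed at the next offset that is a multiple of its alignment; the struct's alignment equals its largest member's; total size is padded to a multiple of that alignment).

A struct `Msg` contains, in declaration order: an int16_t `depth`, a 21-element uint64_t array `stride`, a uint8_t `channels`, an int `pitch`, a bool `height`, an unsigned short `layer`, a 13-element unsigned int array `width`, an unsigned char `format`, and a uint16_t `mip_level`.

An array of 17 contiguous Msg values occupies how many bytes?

4216

0..2  depth  (2B, 2-aligned)
2..8  -- padding (6B)
8..176  stride  (168B, 8-aligned)
176..177  channels  (1B, 1-aligned)
177..180  -- padding (3B)
180..184  pitch  (4B, 4-aligned)
184..185  height  (1B, 1-aligned)
185..186  -- padding (1B)
186..188  layer  (2B, 2-aligned)
188..240  width  (52B, 4-aligned)
240..241  format  (1B, 1-aligned)
241..242  -- padding (1B)
242..244  mip_level  (2B, 2-aligned)
244..248  -- tail padding (4B)
sizeof = 248, alignof = 8
array of 17: 17 × 248 = 4216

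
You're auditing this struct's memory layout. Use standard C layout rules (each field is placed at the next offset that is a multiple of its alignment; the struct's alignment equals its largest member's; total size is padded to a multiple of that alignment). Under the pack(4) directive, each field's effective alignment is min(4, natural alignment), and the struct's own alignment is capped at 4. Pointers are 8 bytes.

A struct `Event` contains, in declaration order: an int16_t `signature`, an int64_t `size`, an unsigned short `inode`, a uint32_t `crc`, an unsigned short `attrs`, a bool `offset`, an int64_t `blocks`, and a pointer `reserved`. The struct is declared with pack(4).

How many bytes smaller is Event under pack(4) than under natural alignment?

natural layout:
  @0: signature [2B, align 2] → 2
  +6 pad (align 8)
  @8: size [8B, align 8] → 16
  @16: inode [2B, align 2] → 18
  +2 pad (align 4)
  @20: crc [4B, align 4] → 24
  @24: attrs [2B, align 2] → 26
  @26: offset [1B, align 1] → 27
  +5 pad (align 8)
  @32: blocks [8B, align 8] → 40
  @40: reserved [8B, align 8] → 48
  size 48, align 8
packed(4) layout:
  @0: signature [2B, align 2] → 2
  +2 pad (align 4)
  @4: size [8B, align 4] → 12
  @12: inode [2B, align 2] → 14
  +2 pad (align 4)
  @16: crc [4B, align 4] → 20
  @20: attrs [2B, align 2] → 22
  @22: offset [1B, align 1] → 23
  +1 pad (align 4)
  @24: blocks [8B, align 4] → 32
  @32: reserved [8B, align 4] → 40
  size 40, align 4
48 − 40 = 8

8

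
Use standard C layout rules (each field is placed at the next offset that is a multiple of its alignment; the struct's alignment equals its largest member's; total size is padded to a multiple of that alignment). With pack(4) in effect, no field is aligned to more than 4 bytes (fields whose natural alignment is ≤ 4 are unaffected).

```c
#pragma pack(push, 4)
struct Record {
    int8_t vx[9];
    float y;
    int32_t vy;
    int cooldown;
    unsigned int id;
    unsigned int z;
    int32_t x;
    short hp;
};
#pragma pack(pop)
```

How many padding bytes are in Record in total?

@0: vx [9B, align 1] → 9
+3 pad (align 4)
@12: y [4B, align 4] → 16
@16: vy [4B, align 4] → 20
@20: cooldown [4B, align 4] → 24
@24: id [4B, align 4] → 28
@28: z [4B, align 4] → 32
@32: x [4B, align 4] → 36
@36: hp [2B, align 2] → 38
+2 tail pad (align 4)
size 40, align 4
data bytes 35, size 40 → padding 5

5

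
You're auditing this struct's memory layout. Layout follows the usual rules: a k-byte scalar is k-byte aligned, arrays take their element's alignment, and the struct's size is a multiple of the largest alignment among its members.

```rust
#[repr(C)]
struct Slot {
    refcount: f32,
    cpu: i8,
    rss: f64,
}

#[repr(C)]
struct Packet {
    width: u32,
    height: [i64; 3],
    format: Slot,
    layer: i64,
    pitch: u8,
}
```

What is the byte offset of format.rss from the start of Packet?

Slot: 0..4  refcount  (4B, 4-aligned); 4..5  cpu  (1B, 1-aligned); 5..8  -- padding (3B); 8..16  rss  (8B, 8-aligned); sizeof = 16, alignof = 8
0..4  width  (4B, 4-aligned)
4..8  -- padding (4B)
8..32  height  (24B, 8-aligned)
32..48  format  (16B, 8-aligned)
within Slot: rss at 8
32 + 8 = 40

40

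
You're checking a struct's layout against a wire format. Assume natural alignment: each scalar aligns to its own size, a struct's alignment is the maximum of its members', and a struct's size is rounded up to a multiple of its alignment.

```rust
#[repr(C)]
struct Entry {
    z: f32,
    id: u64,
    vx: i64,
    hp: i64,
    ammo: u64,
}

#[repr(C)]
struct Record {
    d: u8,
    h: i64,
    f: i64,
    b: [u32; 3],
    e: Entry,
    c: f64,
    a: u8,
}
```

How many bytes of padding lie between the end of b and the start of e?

Entry: z at 0 (size 4, align 4) → ends 4; pad 4 to align 8 for id; id at 8 (size 8, align 8) → ends 16; vx at 16 (size 8, align 8) → ends 24; hp at 24 (size 8, align 8) → ends 32; ammo at 32 (size 8, align 8) → ends 40; total 40 bytes, alignment 8
d at 0 (size 1, align 1) → ends 1
pad 7 to align 8 for h
h at 8 (size 8, align 8) → ends 16
f at 16 (size 8, align 8) → ends 24
b at 24 (size 12, align 4) → ends 36
pad 4 to align 8 for e
e at 40 (size 40, align 8) → ends 80

4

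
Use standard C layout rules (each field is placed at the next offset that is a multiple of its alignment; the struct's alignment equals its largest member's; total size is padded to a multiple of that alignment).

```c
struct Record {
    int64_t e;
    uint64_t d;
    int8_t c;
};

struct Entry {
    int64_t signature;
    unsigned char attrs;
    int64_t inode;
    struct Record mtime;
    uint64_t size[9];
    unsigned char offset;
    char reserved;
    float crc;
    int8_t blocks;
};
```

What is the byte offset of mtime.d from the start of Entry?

Record: e at 0 (size 8, align 8) → ends 8; d at 8 (size 8, align 8) → ends 16; c at 16 (size 1, align 1) → ends 17; tail pad 7 to reach multiple of 8; total 24 bytes, alignment 8
signature at 0 (size 8, align 8) → ends 8
attrs at 8 (size 1, align 1) → ends 9
pad 7 to align 8 for inode
inode at 16 (size 8, align 8) → ends 24
mtime at 24 (size 24, align 8) → ends 48
within Record: d at 8
24 + 8 = 32

32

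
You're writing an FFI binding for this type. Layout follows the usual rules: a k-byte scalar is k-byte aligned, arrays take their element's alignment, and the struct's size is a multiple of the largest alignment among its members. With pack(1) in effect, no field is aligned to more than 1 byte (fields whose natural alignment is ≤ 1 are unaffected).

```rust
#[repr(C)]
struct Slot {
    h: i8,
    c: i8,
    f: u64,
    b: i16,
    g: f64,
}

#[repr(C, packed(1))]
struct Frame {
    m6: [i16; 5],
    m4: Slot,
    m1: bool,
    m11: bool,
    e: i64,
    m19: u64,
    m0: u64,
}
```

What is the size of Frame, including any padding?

Slot: 0..1  h  (1B, 1-aligned); 1..2  c  (1B, 1-aligned); 2..8  -- padding (6B); 8..16  f  (8B, 8-aligned); 16..18  b  (2B, 2-aligned); 18..24  -- padding (6B); 24..32  g  (8B, 8-aligned); sizeof = 32, alignof = 8
0..10  m6  (10B, 1-aligned)
10..42  m4  (32B, 1-aligned)
42..43  m1  (1B, 1-aligned)
43..44  m11  (1B, 1-aligned)
44..52  e  (8B, 1-aligned)
52..60  m19  (8B, 1-aligned)
60..68  m0  (8B, 1-aligned)
sizeof = 68, alignof = 1

68 bytes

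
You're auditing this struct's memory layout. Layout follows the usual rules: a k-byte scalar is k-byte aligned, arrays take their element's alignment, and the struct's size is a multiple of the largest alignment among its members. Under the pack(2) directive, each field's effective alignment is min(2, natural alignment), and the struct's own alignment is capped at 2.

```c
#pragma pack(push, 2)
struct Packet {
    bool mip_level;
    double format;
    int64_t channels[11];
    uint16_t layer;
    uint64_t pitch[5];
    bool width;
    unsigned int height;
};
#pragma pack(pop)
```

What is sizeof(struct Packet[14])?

2044

@0: mip_level [1B, align 1] → 1
+1 pad (align 2)
@2: format [8B, align 2] → 10
@10: channels [88B, align 2] → 98
@98: layer [2B, align 2] → 100
@100: pitch [40B, align 2] → 140
@140: width [1B, align 1] → 141
+1 pad (align 2)
@142: height [4B, align 2] → 146
size 146, align 2
array of 14: 14 × 146 = 2044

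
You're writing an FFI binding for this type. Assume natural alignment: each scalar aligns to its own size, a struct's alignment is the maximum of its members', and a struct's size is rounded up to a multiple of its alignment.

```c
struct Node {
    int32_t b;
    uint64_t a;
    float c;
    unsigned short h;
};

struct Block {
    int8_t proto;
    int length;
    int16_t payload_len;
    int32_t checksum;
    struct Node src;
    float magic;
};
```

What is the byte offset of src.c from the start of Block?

Node: @0: b [4B, align 4] → 4; +4 pad (align 8); @8: a [8B, align 8] → 16; @16: c [4B, align 4] → 20; @20: h [2B, align 2] → 22; +2 tail pad (align 8); size 24, align 8
@0: proto [1B, align 1] → 1
+3 pad (align 4)
@4: length [4B, align 4] → 8
@8: payload_len [2B, align 2] → 10
+2 pad (align 4)
@12: checksum [4B, align 4] → 16
@16: src [24B, align 8] → 40
within Node: c at 16
16 + 16 = 32

32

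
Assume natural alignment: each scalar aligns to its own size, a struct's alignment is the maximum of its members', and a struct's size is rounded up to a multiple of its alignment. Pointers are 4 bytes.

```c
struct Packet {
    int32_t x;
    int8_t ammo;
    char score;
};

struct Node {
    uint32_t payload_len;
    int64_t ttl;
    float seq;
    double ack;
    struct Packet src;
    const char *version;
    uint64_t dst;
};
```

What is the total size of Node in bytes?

56 bytes

Packet: @0: x [4B, align 4] → 4; @4: ammo [1B, align 1] → 5; @5: score [1B, align 1] → 6; +2 tail pad (align 4); size 8, align 4
@0: payload_len [4B, align 4] → 4
+4 pad (align 8)
@8: ttl [8B, align 8] → 16
@16: seq [4B, align 4] → 20
+4 pad (align 8)
@24: ack [8B, align 8] → 32
@32: src [8B, align 4] → 40
@40: version [4B, align 4] → 44
+4 pad (align 8)
@48: dst [8B, align 8] → 56
size 56, align 8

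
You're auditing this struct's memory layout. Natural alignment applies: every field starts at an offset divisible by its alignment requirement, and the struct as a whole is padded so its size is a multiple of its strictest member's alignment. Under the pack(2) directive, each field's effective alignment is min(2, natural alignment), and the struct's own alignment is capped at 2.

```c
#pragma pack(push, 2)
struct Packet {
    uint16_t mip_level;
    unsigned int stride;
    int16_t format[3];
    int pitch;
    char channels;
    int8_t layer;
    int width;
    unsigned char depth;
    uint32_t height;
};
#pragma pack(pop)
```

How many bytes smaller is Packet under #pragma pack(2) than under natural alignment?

8

natural layout:
  mip_level at 0 (size 2, align 2) → ends 2
  pad 2 to align 4 for stride
  stride at 4 (size 4, align 4) → ends 8
  format at 8 (size 6, align 2) → ends 14
  pad 2 to align 4 for pitch
  pitch at 16 (size 4, align 4) → ends 20
  channels at 20 (size 1, align 1) → ends 21
  layer at 21 (size 1, align 1) → ends 22
  pad 2 to align 4 for width
  width at 24 (size 4, align 4) → ends 28
  depth at 28 (size 1, align 1) → ends 29
  pad 3 to align 4 for height
  height at 32 (size 4, align 4) → ends 36
  total 36 bytes, alignment 4
packed(2) layout:
  mip_level at 0 (size 2, align 2) → ends 2
  stride at 2 (size 4, align 2) → ends 6
  format at 6 (size 6, align 2) → ends 12
  pitch at 12 (size 4, align 2) → ends 16
  channels at 16 (size 1, align 1) → ends 17
  layer at 17 (size 1, align 1) → ends 18
  width at 18 (size 4, align 2) → ends 22
  depth at 22 (size 1, align 1) → ends 23
  pad 1 to align 2 for height
  height at 24 (size 4, align 2) → ends 28
  total 28 bytes, alignment 2
36 − 28 = 8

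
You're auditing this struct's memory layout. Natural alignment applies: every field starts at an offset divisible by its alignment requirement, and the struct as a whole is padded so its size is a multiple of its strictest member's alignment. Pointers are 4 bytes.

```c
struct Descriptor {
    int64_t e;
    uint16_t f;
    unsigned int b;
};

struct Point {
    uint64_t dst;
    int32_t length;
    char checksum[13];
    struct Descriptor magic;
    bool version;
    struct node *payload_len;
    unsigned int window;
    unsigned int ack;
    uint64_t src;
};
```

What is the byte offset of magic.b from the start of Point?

Descriptor: e at 0 (size 8, align 8) → ends 8; f at 8 (size 2, align 2) → ends 10; pad 2 to align 4 for b; b at 12 (size 4, align 4) → ends 16; total 16 bytes, alignment 8
dst at 0 (size 8, align 8) → ends 8
length at 8 (size 4, align 4) → ends 12
checksum at 12 (size 13, align 1) → ends 25
pad 7 to align 8 for magic
magic at 32 (size 16, align 8) → ends 48
within Descriptor: b at 12
32 + 12 = 44

44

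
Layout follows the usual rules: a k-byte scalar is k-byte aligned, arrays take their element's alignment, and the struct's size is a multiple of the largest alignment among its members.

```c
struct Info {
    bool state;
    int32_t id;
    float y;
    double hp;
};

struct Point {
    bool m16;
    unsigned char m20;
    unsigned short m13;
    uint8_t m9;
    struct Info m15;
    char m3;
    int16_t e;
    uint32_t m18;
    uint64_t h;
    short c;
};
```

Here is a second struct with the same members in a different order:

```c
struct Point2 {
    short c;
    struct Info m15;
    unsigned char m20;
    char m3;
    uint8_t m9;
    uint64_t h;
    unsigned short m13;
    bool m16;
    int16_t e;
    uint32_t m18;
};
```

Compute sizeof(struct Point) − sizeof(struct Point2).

Info: state at 0 (size 1, align 1) → ends 1; pad 3 to align 4 for id; id at 4 (size 4, align 4) → ends 8; y at 8 (size 4, align 4) → ends 12; pad 4 to align 8 for hp; hp at 16 (size 8, align 8) → ends 24; total 24 bytes, alignment 8
m16 at 0 (size 1, align 1) → ends 1
m20 at 1 (size 1, align 1) → ends 2
m13 at 2 (size 2, align 2) → ends 4
m9 at 4 (size 1, align 1) → ends 5
pad 3 to align 8 for m15
m15 at 8 (size 24, align 8) → ends 32
m3 at 32 (size 1, align 1) → ends 33
pad 1 to align 2 for e
e at 34 (size 2, align 2) → ends 36
m18 at 36 (size 4, align 4) → ends 40
h at 40 (size 8, align 8) → ends 48
c at 48 (size 2, align 2) → ends 50
tail pad 6 to reach multiple of 8
total 56 bytes, alignment 8
— Point2 —
c at 0 (size 2, align 2) → ends 2
pad 6 to align 8 for m15
m15 at 8 (size 24, align 8) → ends 32
m20 at 32 (size 1, align 1) → ends 33
m3 at 33 (size 1, align 1) → ends 34
m9 at 34 (size 1, align 1) → ends 35
pad 5 to align 8 for h
h at 40 (size 8, align 8) → ends 48
m13 at 48 (size 2, align 2) → ends 50
m16 at 50 (size 1, align 1) → ends 51
pad 1 to align 2 for e
e at 52 (size 2, align 2) → ends 54
pad 2 to align 4 for m18
m18 at 56 (size 4, align 4) → ends 60
tail pad 4 to reach multiple of 8
total 64 bytes, alignment 8
56 − 64 = -8

-8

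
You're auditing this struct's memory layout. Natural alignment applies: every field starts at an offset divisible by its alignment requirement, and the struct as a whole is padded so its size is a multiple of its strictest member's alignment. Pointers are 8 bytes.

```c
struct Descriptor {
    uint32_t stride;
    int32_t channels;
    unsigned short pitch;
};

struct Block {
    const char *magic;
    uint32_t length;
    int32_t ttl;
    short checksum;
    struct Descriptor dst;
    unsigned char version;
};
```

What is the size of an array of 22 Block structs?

880

Descriptor: @0: stride [4B, align 4] → 4; @4: channels [4B, align 4] → 8; @8: pitch [2B, align 2] → 10; +2 tail pad (align 4); size 12, align 4
@0: magic [8B, align 8] → 8
@8: length [4B, align 4] → 12
@12: ttl [4B, align 4] → 16
@16: checksum [2B, align 2] → 18
+2 pad (align 4)
@20: dst [12B, align 4] → 32
@32: version [1B, align 1] → 33
+7 tail pad (align 8)
size 40, align 8
array of 22: 22 × 40 = 880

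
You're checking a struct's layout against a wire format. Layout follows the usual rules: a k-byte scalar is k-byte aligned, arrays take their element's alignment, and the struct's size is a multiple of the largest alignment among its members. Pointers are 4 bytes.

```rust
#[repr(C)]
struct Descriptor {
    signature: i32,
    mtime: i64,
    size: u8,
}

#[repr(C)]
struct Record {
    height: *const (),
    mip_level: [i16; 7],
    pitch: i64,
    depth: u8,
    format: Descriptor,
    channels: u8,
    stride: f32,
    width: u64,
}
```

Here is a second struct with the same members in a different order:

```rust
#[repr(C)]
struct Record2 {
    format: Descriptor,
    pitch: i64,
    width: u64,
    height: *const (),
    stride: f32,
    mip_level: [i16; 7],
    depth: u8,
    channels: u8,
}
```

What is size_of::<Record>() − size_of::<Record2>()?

Descriptor: signature at 0 (size 4, align 4) → ends 4; pad 4 to align 8 for mtime; mtime at 8 (size 8, align 8) → ends 16; size at 16 (size 1, align 1) → ends 17; tail pad 7 to reach multiple of 8; total 24 bytes, alignment 8
height at 0 (size 4, align 4) → ends 4
mip_level at 4 (size 14, align 2) → ends 18
pad 6 to align 8 for pitch
pitch at 24 (size 8, align 8) → ends 32
depth at 32 (size 1, align 1) → ends 33
pad 7 to align 8 for format
format at 40 (size 24, align 8) → ends 64
channels at 64 (size 1, align 1) → ends 65
pad 3 to align 4 for stride
stride at 68 (size 4, align 4) → ends 72
width at 72 (size 8, align 8) → ends 80
total 80 bytes, alignment 8
— Record2 —
format at 0 (size 24, align 8) → ends 24
pitch at 24 (size 8, align 8) → ends 32
width at 32 (size 8, align 8) → ends 40
height at 40 (size 4, align 4) → ends 44
stride at 44 (size 4, align 4) → ends 48
mip_level at 48 (size 14, align 2) → ends 62
depth at 62 (size 1, align 1) → ends 63
channels at 63 (size 1, align 1) → ends 64
total 64 bytes, alignment 8
80 − 64 = 16

16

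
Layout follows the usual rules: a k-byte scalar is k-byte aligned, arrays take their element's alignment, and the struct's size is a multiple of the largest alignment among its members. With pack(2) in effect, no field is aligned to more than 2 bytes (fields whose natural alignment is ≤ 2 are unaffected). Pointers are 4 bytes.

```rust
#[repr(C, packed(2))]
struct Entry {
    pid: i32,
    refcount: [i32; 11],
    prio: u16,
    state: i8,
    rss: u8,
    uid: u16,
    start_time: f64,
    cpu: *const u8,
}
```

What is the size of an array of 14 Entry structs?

0..4  pid  (4B, 2-aligned)
4..48  refcount  (44B, 2-aligned)
48..50  prio  (2B, 2-aligned)
50..51  state  (1B, 1-aligned)
51..52  rss  (1B, 1-aligned)
52..54  uid  (2B, 2-aligned)
54..62  start_time  (8B, 2-aligned)
62..66  cpu  (4B, 2-aligned)
sizeof = 66, alignof = 2
array of 14: 14 × 66 = 924

924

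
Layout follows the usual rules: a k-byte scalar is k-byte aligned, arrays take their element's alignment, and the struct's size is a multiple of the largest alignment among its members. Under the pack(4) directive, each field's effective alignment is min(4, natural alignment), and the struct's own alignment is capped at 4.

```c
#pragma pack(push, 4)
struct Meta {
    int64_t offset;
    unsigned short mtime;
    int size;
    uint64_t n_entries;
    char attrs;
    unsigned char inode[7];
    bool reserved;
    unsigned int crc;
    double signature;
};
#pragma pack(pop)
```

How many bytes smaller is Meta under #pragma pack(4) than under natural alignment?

0

natural layout:
  0..8  offset  (8B, 8-aligned)
  8..10  mtime  (2B, 2-aligned)
  10..12  -- padding (2B)
  12..16  size  (4B, 4-aligned)
  16..24  n_entries  (8B, 8-aligned)
  24..25  attrs  (1B, 1-aligned)
  25..32  inode  (7B, 1-aligned)
  32..33  reserved  (1B, 1-aligned)
  33..36  -- padding (3B)
  36..40  crc  (4B, 4-aligned)
  40..48  signature  (8B, 8-aligned)
  sizeof = 48, alignof = 8
packed(4) layout:
  0..8  offset  (8B, 4-aligned)
  8..10  mtime  (2B, 2-aligned)
  10..12  -- padding (2B)
  12..16  size  (4B, 4-aligned)
  16..24  n_entries  (8B, 4-aligned)
  24..25  attrs  (1B, 1-aligned)
  25..32  inode  (7B, 1-aligned)
  32..33  reserved  (1B, 1-aligned)
  33..36  -- padding (3B)
  36..40  crc  (4B, 4-aligned)
  40..48  signature  (8B, 4-aligned)
  sizeof = 48, alignof = 4
48 − 48 = 0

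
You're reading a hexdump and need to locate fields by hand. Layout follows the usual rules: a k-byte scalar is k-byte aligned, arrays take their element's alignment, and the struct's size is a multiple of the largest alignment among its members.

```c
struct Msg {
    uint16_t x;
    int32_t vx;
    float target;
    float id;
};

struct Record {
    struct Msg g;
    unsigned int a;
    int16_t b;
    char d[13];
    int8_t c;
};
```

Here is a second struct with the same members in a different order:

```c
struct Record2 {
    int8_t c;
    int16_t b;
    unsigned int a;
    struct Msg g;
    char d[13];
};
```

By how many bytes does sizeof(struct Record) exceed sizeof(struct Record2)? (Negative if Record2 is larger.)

-4

Msg: @0: x [2B, align 2] → 2; +2 pad (align 4); @4: vx [4B, align 4] → 8; @8: target [4B, align 4] → 12; @12: id [4B, align 4] → 16; size 16, align 4
@0: g [16B, align 4] → 16
@16: a [4B, align 4] → 20
@20: b [2B, align 2] → 22
@22: d [13B, align 1] → 35
@35: c [1B, align 1] → 36
size 36, align 4
— Record2 —
@0: c [1B, align 1] → 1
+1 pad (align 2)
@2: b [2B, align 2] → 4
@4: a [4B, align 4] → 8
@8: g [16B, align 4] → 24
@24: d [13B, align 1] → 37
+3 tail pad (align 4)
size 40, align 4
36 − 40 = -4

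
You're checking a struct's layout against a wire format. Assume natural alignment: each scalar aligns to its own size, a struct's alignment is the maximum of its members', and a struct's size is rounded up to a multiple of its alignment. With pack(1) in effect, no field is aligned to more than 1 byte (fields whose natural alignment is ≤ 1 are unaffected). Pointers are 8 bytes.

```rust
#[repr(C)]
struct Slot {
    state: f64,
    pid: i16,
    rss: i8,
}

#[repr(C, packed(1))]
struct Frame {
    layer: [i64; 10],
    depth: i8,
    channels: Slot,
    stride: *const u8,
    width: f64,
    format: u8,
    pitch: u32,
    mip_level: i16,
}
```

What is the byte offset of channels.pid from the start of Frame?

Slot: 0..8  state  (8B, 8-aligned); 8..10  pid  (2B, 2-aligned); 10..11  rss  (1B, 1-aligned); 11..16  -- tail padding (5B); sizeof = 16, alignof = 8
0..80  layer  (80B, 1-aligned)
80..81  depth  (1B, 1-aligned)
81..97  channels  (16B, 1-aligned)
within Slot: pid at 8
81 + 8 = 89

89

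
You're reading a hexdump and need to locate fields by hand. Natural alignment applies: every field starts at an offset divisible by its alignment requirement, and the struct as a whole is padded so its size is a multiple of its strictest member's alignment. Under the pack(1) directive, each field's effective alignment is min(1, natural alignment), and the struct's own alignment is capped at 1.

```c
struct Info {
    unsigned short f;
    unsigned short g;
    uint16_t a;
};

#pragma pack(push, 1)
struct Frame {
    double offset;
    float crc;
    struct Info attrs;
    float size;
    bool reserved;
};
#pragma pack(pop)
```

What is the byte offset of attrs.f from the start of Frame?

12

Info: f at 0 (size 2, align 2) → ends 2; g at 2 (size 2, align 2) → ends 4; a at 4 (size 2, align 2) → ends 6; total 6 bytes, alignment 2
offset at 0 (size 8, align 1) → ends 8
crc at 8 (size 4, align 1) → ends 12
attrs at 12 (size 6, align 1) → ends 18
within Info: f at 0
12 + 0 = 12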